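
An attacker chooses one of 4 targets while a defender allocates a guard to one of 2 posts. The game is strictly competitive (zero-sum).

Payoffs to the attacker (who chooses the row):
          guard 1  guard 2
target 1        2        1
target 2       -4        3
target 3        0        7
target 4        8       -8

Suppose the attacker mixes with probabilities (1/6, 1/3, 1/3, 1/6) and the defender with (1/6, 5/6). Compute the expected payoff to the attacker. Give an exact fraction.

67/36

Against (1/6, 5/6), each row's expected payoff is target 1: 7/6; target 2: 11/6; target 3: 35/6; target 4: -16/3.
Taking the (1/6, 1/3, 1/3, 1/6)-weighted average: (1/6)·(7/6) + (1/3)·(11/6) + (1/3)·(35/6) + (1/6)·(-16/3) = 67/36.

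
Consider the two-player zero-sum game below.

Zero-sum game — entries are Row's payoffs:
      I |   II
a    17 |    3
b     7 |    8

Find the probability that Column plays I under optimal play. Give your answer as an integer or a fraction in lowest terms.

1/3

Row minima are 3 and 7, so Row's maximin is 7; column maxima are 17 and 8, so Column's minimax is 8. These differ, so the equilibrium is in mixed strategies.
Let Column play I with probability q. Row is indifferent when 17q + 3(1−q) = 7q + 8(1−q), giving q = 1/3.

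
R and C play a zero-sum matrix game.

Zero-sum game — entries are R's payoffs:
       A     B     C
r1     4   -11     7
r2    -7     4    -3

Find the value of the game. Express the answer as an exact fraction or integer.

Column C is strictly dominated by A for C (it gives R more in every row).
The remaining 2×2 game on (r1, r2) × (A, B) has no saddle point. Let R play r1 with probability p; indifference gives 4p − 7(1−p) = −11p + 4(1−p), so p = 11/26.
Similarly C's optimal q on A is 15/26, and the value is 4·(15/26) + (-11)·(11/26) = -61/26.

-61/26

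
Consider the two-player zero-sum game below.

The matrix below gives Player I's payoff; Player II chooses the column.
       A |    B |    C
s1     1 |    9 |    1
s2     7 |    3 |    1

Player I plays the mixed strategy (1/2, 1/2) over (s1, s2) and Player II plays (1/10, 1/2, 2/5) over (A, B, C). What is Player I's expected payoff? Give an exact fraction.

19/5

Against (1/10, 1/2, 2/5), each row's expected payoff is s1: 5; s2: 13/5.
Taking the (1/2, 1/2)-weighted average: (1/2)·(5) + (1/2)·(13/5) = 19/5.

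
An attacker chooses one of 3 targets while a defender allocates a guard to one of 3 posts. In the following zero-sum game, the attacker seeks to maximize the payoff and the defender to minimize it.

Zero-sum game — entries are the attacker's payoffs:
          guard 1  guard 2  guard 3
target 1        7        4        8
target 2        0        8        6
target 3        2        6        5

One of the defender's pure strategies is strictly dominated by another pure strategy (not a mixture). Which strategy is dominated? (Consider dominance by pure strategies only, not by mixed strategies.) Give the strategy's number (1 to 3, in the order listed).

3

The defender prefers columns that give the attacker less. Compare guard 3 with guard 1: 7 < 8, 0 < 6, 2 < 5.
So guard 1 strictly dominates guard 3 for the defender; guard 3 is strictly dominated.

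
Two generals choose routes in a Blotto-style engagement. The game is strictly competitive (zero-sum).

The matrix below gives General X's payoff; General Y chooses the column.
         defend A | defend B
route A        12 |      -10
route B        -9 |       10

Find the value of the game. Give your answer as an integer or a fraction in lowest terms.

Row minima are -10 and -9, so General X's maximin is -9; column maxima are 12 and 10, so General Y's minimax is 10. These differ, so the equilibrium is in mixed strategies.
Let General X play route A with probability p. General Y is indifferent when 12p − 9(1−p) = −10p + 10(1−p), giving p = 19/41.
Let General Y play defend A with probability q. General X is indifferent when 12q − 10(1−q) = −9q + 10(1−q), giving q = 20/41.
The value is 12·(20/41) + (-10)·(21/41) = 30/41.

30/41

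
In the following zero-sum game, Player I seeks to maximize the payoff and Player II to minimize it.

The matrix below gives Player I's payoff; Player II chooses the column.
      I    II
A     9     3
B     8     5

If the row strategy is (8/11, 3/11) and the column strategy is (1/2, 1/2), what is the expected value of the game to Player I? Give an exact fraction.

135/22

Against (1/2, 1/2), each row's expected payoff is A: 6; B: 13/2.
Taking the (8/11, 3/11)-weighted average: (8/11)·(6) + (3/11)·(13/2) = 135/22.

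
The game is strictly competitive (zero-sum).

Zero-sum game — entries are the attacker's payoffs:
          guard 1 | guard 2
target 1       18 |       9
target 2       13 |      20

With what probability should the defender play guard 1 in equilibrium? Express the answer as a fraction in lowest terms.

Row minima are 9 and 13, so the attacker's maximin is 13; column maxima are 18 and 20, so the defender's minimax is 18. These differ, so the equilibrium is in mixed strategies.
Let the defender play guard 1 with probability q. The attacker is indifferent when 18q + 9(1−q) = 13q + 20(1−q), giving q = 11/16.

11/16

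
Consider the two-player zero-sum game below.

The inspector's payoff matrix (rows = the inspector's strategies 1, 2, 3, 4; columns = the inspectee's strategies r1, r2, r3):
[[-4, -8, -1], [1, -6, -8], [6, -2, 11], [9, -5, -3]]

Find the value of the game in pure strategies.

Row minima: -8, -8, -2, -5 → the inspector's maximin is -2.
Column maxima: 9, -2, 11 → the inspectee's minimax is -2.
They coincide at (3, r2), so the value is -2.

-2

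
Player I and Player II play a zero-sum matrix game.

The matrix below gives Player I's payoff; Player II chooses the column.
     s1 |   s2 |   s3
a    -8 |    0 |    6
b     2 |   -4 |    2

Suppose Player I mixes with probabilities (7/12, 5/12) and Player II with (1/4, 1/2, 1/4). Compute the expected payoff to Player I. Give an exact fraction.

Against (1/4, 1/2, 1/4), each row's expected payoff is a: -1/2; b: -1.
Taking the (7/12, 5/12)-weighted average: (7/12)·(-1/2) + (5/12)·(-1) = -17/24.

-17/24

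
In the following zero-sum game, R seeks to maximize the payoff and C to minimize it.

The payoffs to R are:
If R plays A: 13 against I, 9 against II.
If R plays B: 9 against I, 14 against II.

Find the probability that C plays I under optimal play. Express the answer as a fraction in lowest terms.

Row minima are 9 and 9, so R's maximin is 9; column maxima are 13 and 14, so C's minimax is 13. These differ, so the equilibrium is in mixed strategies.
Let C play I with probability q. R is indifferent when 13q + 9(1−q) = 9q + 14(1−q), giving q = 5/9.

5/9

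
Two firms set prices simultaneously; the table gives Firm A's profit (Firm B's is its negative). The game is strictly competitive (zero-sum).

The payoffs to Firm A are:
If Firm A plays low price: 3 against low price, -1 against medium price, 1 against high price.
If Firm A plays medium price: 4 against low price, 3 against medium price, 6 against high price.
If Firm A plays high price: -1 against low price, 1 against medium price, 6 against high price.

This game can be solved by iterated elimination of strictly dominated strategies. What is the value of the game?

Row low price is strictly dominated by row medium price (4>3, 3>-1, 6>1); eliminate low price.
Column high price is strictly dominated by low price for Firm B (4<6, -1<6); eliminate high price.
Row high price is strictly dominated by row medium price (4>-1, 3>1); eliminate high price.
Column low price is strictly dominated by medium price for Firm B (3<4); eliminate low price.
Only (medium price, medium price) remains, with payoff 3.

3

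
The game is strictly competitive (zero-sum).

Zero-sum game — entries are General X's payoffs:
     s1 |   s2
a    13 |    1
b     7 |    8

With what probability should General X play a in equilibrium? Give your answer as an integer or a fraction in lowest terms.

Row minima are 1 and 7, so General X's maximin is 7; column maxima are 13 and 8, so General Y's minimax is 8. These differ, so the equilibrium is in mixed strategies.
Let General X play a with probability p. General Y is indifferent when 13p + 7(1−p) = p + 8(1−p), giving p = 1/13.

1/13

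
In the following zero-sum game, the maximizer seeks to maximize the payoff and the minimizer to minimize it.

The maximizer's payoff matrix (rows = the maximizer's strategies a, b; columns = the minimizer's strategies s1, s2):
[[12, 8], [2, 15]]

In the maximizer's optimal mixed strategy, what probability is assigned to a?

Row minima are 8 and 2, so the maximizer's maximin is 8; column maxima are 12 and 15, so the minimizer's minimax is 12. These differ, so the equilibrium is in mixed strategies.
Let the maximizer play a with probability p. The minimizer is indifferent when 12p + 2(1−p) = 8p + 15(1−p), giving p = 13/17.

13/17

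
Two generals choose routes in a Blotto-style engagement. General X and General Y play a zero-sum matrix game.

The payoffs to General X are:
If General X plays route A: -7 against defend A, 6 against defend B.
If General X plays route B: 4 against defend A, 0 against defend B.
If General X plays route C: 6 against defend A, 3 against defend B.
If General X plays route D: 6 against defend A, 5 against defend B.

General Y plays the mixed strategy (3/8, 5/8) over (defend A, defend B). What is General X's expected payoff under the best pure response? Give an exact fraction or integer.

route A: (-7)·(3/8) + (6)·(5/8) = 9/8.
route B: (4)·(3/8) + (0)·(5/8) = 3/2.
route C: (6)·(3/8) + (3)·(5/8) = 33/8.
route D: (6)·(3/8) + (5)·(5/8) = 43/8.
The best pure response is route D with expected payoff 43/8.

43/8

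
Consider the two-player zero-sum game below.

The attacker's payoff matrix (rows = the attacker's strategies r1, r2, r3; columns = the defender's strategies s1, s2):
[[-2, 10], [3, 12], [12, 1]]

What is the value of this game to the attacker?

141/20

Row r1 is strictly dominated by row r2, so the attacker never plays it.
The remaining 2×2 game on (r2, r3) × (s1, s2) has no saddle point. Let the attacker play r2 with probability p; indifference gives 3p + 12(1−p) = 12p + (1−p), so p = 11/20.
Similarly the defender's optimal q on s1 is 11/20, and the value is 3·(11/20) + (12)·(9/20) = 141/20.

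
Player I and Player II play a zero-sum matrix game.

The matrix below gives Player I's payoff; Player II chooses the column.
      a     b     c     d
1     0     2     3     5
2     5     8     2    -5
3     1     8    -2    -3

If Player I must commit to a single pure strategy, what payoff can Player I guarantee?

0

The worst-case payoff for each row is 1: 0, 2: -5, 3: -3.
The best of these is 0.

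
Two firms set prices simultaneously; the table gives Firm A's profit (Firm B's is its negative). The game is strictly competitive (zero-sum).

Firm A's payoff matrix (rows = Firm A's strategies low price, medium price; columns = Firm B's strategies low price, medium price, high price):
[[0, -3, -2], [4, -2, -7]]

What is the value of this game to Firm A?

-17/6

Column low price is strictly dominated by medium price for Firm B (it gives Firm A more in every row).
The remaining 2×2 game on (low price, medium price) × (medium price, high price) has no saddle point. Let Firm A play low price with probability p; indifference gives −3p − 2(1−p) = −2p − 7(1−p), so p = 5/6.
Similarly Firm B's optimal q on medium price is 5/6, and the value is -3·(5/6) + (-2)·(1/6) = -17/6.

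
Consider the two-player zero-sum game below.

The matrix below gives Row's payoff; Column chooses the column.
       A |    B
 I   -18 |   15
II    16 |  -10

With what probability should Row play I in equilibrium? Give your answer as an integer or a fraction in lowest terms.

Row minima are -18 and -10, so Row's maximin is -10; column maxima are 16 and 15, so Column's minimax is 15. These differ, so the equilibrium is in mixed strategies.
Let Row play I with probability p. Column is indifferent when −18p + 16(1−p) = 15p − 10(1−p), giving p = 26/59.

26/59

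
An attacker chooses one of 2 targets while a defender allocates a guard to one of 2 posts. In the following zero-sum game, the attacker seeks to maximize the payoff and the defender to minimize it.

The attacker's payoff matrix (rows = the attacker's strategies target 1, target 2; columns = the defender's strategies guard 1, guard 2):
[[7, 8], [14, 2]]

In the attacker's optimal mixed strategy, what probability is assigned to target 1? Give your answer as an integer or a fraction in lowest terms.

12/13

Row minima are 7 and 2, so the attacker's maximin is 7; column maxima are 14 and 8, so the defender's minimax is 8. These differ, so the equilibrium is in mixed strategies.
Let the attacker play target 1 with probability p. The defender is indifferent when 7p + 14(1−p) = 8p + 2(1−p), giving p = 12/13.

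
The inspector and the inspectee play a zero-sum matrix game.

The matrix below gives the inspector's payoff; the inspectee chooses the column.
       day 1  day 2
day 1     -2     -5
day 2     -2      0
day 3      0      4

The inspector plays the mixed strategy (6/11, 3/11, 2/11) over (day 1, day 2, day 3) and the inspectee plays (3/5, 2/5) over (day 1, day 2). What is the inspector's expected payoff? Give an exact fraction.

-98/55

Against (3/5, 2/5), each row's expected payoff is day 1: -16/5; day 2: -6/5; day 3: 8/5.
Taking the (6/11, 3/11, 2/11)-weighted average: (6/11)·(-16/5) + (3/11)·(-6/5) + (2/11)·(8/5) = -98/55.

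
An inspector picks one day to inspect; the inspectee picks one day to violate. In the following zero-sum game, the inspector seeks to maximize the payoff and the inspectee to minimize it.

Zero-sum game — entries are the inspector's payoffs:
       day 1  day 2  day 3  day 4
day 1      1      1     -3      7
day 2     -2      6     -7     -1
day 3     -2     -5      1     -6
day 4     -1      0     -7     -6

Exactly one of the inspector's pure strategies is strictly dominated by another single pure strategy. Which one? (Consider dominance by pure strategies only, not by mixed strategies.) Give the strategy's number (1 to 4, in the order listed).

4

Compare day 4 with day 1: 1 > -1, 1 > 0, -3 > -7, 7 > -6.
So day 1 strictly dominates day 4 for the inspector; day 4 is strictly dominated.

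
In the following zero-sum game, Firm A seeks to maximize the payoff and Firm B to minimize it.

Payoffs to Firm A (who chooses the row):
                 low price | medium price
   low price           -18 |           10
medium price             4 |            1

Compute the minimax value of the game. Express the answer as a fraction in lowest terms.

58/31

Row minima are -18 and 1, so Firm A's maximin is 1; column maxima are 4 and 10, so Firm B's minimax is 4. These differ, so the equilibrium is in mixed strategies.
Let Firm A play low price with probability p. Firm B is indifferent when −18p + 4(1−p) = 10p + (1−p), giving p = 3/31.
Let Firm B play low price with probability q. Firm A is indifferent when −18q + 10(1−q) = 4q + (1−q), giving q = 9/31.
The value is -18·(9/31) + (10)·(22/31) = 58/31.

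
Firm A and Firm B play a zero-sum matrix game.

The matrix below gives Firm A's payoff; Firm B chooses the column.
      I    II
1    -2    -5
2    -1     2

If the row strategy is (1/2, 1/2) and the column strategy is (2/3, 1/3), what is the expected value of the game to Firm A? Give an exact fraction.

Against (2/3, 1/3), each row's expected payoff is 1: -3; 2: 0.
Taking the (1/2, 1/2)-weighted average: (1/2)·(-3) + (1/2)·(0) = -3/2.

-3/2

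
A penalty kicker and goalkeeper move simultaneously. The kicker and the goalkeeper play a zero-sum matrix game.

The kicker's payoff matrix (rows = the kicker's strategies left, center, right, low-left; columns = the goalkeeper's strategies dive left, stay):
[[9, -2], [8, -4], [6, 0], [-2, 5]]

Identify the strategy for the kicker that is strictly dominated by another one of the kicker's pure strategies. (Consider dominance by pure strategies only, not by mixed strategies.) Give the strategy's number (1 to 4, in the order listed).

2

Compare center with left: 9 > 8, -2 > -4.
So left strictly dominates center for the kicker; center is strictly dominated.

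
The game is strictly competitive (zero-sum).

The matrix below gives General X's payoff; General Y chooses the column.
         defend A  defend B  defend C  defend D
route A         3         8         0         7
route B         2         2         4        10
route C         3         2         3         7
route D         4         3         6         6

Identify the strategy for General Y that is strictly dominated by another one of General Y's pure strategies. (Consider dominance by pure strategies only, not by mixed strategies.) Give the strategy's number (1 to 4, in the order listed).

4

General Y prefers columns that give General X less. Compare defend D with defend A: 3 < 7, 2 < 10, 3 < 7, 4 < 6.
So defend A strictly dominates defend D for General Y; defend D is strictly dominated.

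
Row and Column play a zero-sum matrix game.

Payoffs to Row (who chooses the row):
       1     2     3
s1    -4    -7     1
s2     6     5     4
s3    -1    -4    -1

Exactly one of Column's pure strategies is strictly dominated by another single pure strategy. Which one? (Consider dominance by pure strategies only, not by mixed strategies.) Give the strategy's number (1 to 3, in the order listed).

1

Column prefers columns that give Row less. Compare 1 with 2: -7 < -4, 5 < 6, -4 < -1.
So 2 strictly dominates 1 for Column; 1 is strictly dominated.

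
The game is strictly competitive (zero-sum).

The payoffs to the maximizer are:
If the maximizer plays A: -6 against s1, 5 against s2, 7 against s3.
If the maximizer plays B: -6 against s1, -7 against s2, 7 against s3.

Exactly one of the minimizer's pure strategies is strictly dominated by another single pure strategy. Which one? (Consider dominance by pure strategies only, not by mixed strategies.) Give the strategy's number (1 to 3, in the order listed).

The minimizer prefers columns that give the maximizer less. Compare s3 with s1: -6 < 7, -6 < 7.
So s1 strictly dominates s3 for the minimizer; s3 is strictly dominated.

3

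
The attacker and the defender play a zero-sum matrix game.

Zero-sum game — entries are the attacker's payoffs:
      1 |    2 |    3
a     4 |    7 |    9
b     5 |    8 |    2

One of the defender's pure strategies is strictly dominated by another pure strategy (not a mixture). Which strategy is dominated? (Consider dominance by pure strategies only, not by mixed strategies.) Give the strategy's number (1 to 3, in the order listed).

The defender prefers columns that give the attacker less. Compare 2 with 1: 4 < 7, 5 < 8.
So 1 strictly dominates 2 for the defender; 2 is strictly dominated.

2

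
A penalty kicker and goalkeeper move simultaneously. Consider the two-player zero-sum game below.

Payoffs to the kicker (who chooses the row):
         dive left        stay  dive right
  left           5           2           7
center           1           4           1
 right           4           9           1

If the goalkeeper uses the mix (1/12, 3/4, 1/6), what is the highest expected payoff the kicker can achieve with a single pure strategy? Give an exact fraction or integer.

left: (5)·(1/12) + (2)·(3/4) + (7)·(1/6) = 37/12.
center: (1)·(1/12) + (4)·(3/4) + (1)·(1/6) = 13/4.
right: (4)·(1/12) + (9)·(3/4) + (1)·(1/6) = 29/4.
The best pure response is right with expected payoff 29/4.

29/4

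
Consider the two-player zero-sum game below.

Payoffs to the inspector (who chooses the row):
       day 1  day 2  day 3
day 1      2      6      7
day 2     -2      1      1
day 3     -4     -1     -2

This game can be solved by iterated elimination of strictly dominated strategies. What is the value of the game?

2

Row day 3 is strictly dominated by row day 1 (2>-4, 6>-1, 7>-2); eliminate day 3.
Row day 2 is strictly dominated by row day 1 (2>-2, 6>1, 7>1); eliminate day 2.
Column day 2 is strictly dominated by day 1 for the inspectee (2<6); eliminate day 2.
Column day 3 is strictly dominated by day 1 for the inspectee (2<7); eliminate day 3.
Only (day 1, day 1) remains, with payoff 2.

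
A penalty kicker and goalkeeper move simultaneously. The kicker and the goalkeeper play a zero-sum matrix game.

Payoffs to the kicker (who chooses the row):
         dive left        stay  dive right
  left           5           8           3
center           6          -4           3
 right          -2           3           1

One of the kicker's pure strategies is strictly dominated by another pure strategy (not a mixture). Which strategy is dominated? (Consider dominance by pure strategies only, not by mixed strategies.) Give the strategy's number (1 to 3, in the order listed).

Compare right with left: 5 > -2, 8 > 3, 3 > 1.
So left strictly dominates right for the kicker; right is strictly dominated.

3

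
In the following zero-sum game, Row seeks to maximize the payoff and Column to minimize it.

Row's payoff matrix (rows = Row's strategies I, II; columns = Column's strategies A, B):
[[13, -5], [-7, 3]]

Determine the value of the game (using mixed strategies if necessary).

1/7

Row minima are -5 and -7, so Row's maximin is -5; column maxima are 13 and 3, so Column's minimax is 3. These differ, so the equilibrium is in mixed strategies.
Let Row play I with probability p. Column is indifferent when 13p − 7(1−p) = −5p + 3(1−p), giving p = 5/14.
Let Column play A with probability q. Row is indifferent when 13q − 5(1−q) = −7q + 3(1−q), giving q = 2/7.
The value is 13·(2/7) + (-5)·(5/7) = 1/7.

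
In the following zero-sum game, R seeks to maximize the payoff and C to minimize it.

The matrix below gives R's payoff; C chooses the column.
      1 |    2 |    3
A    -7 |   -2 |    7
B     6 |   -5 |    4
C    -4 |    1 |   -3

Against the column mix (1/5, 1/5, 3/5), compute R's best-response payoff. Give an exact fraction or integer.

A: (-7)·(1/5) + (-2)·(1/5) + (7)·(3/5) = 12/5.
B: (6)·(1/5) + (-5)·(1/5) + (4)·(3/5) = 13/5.
C: (-4)·(1/5) + (1)·(1/5) + (-3)·(3/5) = -12/5.
The best pure response is B with expected payoff 13/5.

13/5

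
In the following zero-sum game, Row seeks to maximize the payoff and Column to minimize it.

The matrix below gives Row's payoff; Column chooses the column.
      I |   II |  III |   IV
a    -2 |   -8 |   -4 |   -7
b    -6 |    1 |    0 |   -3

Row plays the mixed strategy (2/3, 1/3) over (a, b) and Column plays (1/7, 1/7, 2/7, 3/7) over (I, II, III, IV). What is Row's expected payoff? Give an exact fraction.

-92/21

Against (1/7, 1/7, 2/7, 3/7), each row's expected payoff is a: -39/7; b: -2.
Taking the (2/3, 1/3)-weighted average: (2/3)·(-39/7) + (1/3)·(-2) = -92/21.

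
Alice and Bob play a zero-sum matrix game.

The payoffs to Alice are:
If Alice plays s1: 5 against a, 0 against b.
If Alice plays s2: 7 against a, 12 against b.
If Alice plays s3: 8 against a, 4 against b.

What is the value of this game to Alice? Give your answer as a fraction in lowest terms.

Row s1 is strictly dominated by row s3, so Alice never plays it.
The remaining 2×2 game on (s2, s3) × (a, b) has no saddle point. Let Alice play s2 with probability p; indifference gives 7p + 8(1−p) = 12p + 4(1−p), so p = 4/9.
Similarly Bob's optimal q on a is 8/9, and the value is 7·(8/9) + (12)·(1/9) = 68/9.

68/9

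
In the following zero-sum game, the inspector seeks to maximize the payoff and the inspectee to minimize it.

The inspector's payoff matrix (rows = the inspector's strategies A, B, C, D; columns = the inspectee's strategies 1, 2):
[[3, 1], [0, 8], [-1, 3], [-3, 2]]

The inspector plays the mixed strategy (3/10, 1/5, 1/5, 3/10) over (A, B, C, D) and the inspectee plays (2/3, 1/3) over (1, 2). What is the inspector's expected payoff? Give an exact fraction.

9/10

Against (2/3, 1/3), each row's expected payoff is A: 7/3; B: 8/3; C: 1/3; D: -4/3.
Taking the (3/10, 1/5, 1/5, 3/10)-weighted average: (3/10)·(7/3) + (1/5)·(8/3) + (1/5)·(1/3) + (3/10)·(-4/3) = 9/10.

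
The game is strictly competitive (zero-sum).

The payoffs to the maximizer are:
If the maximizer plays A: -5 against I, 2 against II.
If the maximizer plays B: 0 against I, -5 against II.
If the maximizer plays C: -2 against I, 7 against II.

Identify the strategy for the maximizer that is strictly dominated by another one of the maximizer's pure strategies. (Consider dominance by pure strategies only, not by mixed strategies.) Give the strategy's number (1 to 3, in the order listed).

Compare A with C: -2 > -5, 7 > 2.
So C strictly dominates A for the maximizer; A is strictly dominated.

1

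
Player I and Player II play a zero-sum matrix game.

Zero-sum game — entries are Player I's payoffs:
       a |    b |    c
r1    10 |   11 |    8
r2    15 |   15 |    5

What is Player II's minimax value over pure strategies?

The worst case (largest entry) in each column is a: 15, b: 15, c: 8.
The best (smallest) of these is 8.

8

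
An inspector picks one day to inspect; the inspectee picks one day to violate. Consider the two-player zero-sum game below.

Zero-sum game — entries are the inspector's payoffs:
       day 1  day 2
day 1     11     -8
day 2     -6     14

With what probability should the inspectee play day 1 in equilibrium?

Row minima are -8 and -6, so the inspector's maximin is -6; column maxima are 11 and 14, so the inspectee's minimax is 11. These differ, so the equilibrium is in mixed strategies.
Let the inspectee play day 1 with probability q. The inspector is indifferent when 11q − 8(1−q) = −6q + 14(1−q), giving q = 22/39.

22/39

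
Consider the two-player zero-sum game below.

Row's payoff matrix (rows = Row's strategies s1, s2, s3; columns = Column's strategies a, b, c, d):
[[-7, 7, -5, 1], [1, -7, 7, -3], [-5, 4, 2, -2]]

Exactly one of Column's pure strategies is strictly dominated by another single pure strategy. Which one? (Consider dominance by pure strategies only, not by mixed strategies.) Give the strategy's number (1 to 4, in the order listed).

Column prefers columns that give Row less. Compare c with a: -7 < -5, 1 < 7, -5 < 2.
So a strictly dominates c for Column; c is strictly dominated.

3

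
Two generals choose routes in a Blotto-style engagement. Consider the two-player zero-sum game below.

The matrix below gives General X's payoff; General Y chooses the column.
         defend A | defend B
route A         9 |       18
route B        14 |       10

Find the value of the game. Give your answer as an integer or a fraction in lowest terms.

162/13

Row minima are 9 and 10, so General X's maximin is 10; column maxima are 14 and 18, so General Y's minimax is 14. These differ, so the equilibrium is in mixed strategies.
Let General X play route A with probability p. General Y is indifferent when 9p + 14(1−p) = 18p + 10(1−p), giving p = 4/13.
Let General Y play defend A with probability q. General X is indifferent when 9q + 18(1−q) = 14q + 10(1−q), giving q = 8/13.
The value is 9·(8/13) + (18)·(5/13) = 162/13.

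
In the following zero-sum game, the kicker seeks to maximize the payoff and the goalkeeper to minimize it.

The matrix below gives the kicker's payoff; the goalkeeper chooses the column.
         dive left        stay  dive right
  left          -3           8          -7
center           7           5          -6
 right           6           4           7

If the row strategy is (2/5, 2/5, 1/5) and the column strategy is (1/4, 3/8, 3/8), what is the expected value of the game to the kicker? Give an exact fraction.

Against (1/4, 3/8, 3/8), each row's expected payoff is left: -3/8; center: 11/8; right: 45/8.
Taking the (2/5, 2/5, 1/5)-weighted average: (2/5)·(-3/8) + (2/5)·(11/8) + (1/5)·(45/8) = 61/40.

61/40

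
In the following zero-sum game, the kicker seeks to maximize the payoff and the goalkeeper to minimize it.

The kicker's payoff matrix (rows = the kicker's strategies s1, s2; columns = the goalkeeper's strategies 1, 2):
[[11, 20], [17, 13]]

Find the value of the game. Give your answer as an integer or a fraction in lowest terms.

Row minima are 11 and 13, so the kicker's maximin is 13; column maxima are 17 and 20, so the goalkeeper's minimax is 17. These differ, so the equilibrium is in mixed strategies.
Let the kicker play s1 with probability p. The goalkeeper is indifferent when 11p + 17(1−p) = 20p + 13(1−p), giving p = 4/13.
Let the goalkeeper play 1 with probability q. The kicker is indifferent when 11q + 20(1−q) = 17q + 13(1−q), giving q = 7/13.
The value is 11·(7/13) + (20)·(6/13) = 197/13.

197/13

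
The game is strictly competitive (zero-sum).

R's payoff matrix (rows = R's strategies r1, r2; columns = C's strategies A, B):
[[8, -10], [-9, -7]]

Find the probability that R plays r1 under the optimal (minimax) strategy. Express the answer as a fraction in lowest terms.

1/10

Row minima are -10 and -9, so R's maximin is -9; column maxima are 8 and -7, so C's minimax is -7. These differ, so the equilibrium is in mixed strategies.
Let R play r1 with probability p. C is indifferent when 8p − 9(1−p) = −10p − 7(1−p), giving p = 1/10.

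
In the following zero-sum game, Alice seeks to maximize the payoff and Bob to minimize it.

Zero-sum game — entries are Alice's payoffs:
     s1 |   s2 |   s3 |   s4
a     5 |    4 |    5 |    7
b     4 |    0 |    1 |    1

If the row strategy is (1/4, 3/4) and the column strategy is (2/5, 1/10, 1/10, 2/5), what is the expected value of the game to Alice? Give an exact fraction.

3

Against (2/5, 1/10, 1/10, 2/5), each row's expected payoff is a: 57/10; b: 21/10.
Taking the (1/4, 3/4)-weighted average: (1/4)·(57/10) + (3/4)·(21/10) = 3.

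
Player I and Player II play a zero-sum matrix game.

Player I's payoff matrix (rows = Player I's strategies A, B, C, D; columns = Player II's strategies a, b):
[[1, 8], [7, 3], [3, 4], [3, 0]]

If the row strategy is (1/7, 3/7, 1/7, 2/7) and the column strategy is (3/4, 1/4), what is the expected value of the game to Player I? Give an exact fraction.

57/14

Against (3/4, 1/4), each row's expected payoff is A: 11/4; B: 6; C: 13/4; D: 9/4.
Taking the (1/7, 3/7, 1/7, 2/7)-weighted average: (1/7)·(11/4) + (3/7)·(6) + (1/7)·(13/4) + (2/7)·(9/4) = 57/14.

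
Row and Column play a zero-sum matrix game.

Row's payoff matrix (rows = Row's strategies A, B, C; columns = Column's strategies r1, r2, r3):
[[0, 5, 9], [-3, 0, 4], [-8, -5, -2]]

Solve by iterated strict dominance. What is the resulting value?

Column r3 is strictly dominated by r1 for Column (0<9, -3<4, -8<-2); eliminate r3.
Row C is strictly dominated by row A (0>-8, 5>-5); eliminate C.
Row B is strictly dominated by row A (0>-3, 5>0); eliminate B.
Column r2 is strictly dominated by r1 for Column (0<5); eliminate r2.
Only (A, r1) remains, with payoff 0.

0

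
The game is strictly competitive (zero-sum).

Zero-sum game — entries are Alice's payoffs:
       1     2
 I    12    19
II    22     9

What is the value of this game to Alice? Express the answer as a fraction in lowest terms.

Row minima are 12 and 9, so Alice's maximin is 12; column maxima are 22 and 19, so Bob's minimax is 19. These differ, so the equilibrium is in mixed strategies.
Let Alice play I with probability p. Bob is indifferent when 12p + 22(1−p) = 19p + 9(1−p), giving p = 13/20.
Let Bob play 1 with probability q. Alice is indifferent when 12q + 19(1−q) = 22q + 9(1−q), giving q = 1/2.
The value is 12·(1/2) + (19)·(1/2) = 31/2.

31/2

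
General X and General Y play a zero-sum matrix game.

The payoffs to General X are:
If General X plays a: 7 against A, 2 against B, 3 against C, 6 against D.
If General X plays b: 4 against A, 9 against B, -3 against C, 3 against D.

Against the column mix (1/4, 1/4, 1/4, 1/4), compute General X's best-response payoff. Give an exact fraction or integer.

9/2

a: (7)·(1/4) + (2)·(1/4) + (3)·(1/4) + (6)·(1/4) = 9/2.
b: (4)·(1/4) + (9)·(1/4) + (-3)·(1/4) + (3)·(1/4) = 13/4.
The best pure response is a with expected payoff 9/2.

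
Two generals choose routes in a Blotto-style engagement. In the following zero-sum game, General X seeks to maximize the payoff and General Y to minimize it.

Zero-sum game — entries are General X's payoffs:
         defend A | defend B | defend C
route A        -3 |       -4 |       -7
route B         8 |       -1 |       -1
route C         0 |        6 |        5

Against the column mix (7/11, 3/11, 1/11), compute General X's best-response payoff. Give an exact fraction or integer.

route A: (-3)·(7/11) + (-4)·(3/11) + (-7)·(1/11) = -40/11.
route B: (8)·(7/11) + (-1)·(3/11) + (-1)·(1/11) = 52/11.
route C: (0)·(7/11) + (6)·(3/11) + (5)·(1/11) = 23/11.
The best pure response is route B with expected payoff 52/11.

52/11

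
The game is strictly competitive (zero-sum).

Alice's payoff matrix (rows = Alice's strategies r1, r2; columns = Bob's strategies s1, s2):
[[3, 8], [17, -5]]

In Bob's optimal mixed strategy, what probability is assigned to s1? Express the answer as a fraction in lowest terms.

13/27

Row minima are 3 and -5, so Alice's maximin is 3; column maxima are 17 and 8, so Bob's minimax is 8. These differ, so the equilibrium is in mixed strategies.
Let Bob play s1 with probability q. Alice is indifferent when 3q + 8(1−q) = 17q − 5(1−q), giving q = 13/27.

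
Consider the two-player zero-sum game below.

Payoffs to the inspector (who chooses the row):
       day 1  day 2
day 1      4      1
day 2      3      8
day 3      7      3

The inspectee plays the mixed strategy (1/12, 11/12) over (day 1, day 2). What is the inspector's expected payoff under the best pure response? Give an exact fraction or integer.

91/12

day 1: (4)·(1/12) + (1)·(11/12) = 5/4.
day 2: (3)·(1/12) + (8)·(11/12) = 91/12.
day 3: (7)·(1/12) + (3)·(11/12) = 10/3.
The best pure response is day 2 with expected payoff 91/12.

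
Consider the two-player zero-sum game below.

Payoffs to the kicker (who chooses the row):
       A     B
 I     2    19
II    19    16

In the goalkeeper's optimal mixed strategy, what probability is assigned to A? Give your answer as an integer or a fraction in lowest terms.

Row minima are 2 and 16, so the kicker's maximin is 16; column maxima are 19 and 19, so the goalkeeper's minimax is 19. These differ, so the equilibrium is in mixed strategies.
Let the goalkeeper play A with probability q. The kicker is indifferent when 2q + 19(1−q) = 19q + 16(1−q), giving q = 3/20.

3/20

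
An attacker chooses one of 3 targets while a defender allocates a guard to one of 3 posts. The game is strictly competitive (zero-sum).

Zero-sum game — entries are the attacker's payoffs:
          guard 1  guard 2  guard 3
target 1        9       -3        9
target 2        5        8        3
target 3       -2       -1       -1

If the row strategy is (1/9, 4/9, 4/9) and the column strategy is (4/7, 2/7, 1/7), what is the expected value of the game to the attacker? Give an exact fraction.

151/63

Against (4/7, 2/7, 1/7), each row's expected payoff is target 1: 39/7; target 2: 39/7; target 3: -11/7.
Taking the (1/9, 4/9, 4/9)-weighted average: (1/9)·(39/7) + (4/9)·(39/7) + (4/9)·(-11/7) = 151/63.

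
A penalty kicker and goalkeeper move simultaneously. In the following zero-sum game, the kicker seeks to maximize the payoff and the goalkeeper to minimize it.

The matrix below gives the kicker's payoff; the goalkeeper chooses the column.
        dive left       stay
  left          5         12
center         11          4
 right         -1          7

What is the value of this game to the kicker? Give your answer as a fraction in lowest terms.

Row right is strictly dominated by row left, so the kicker never plays it.
The remaining 2×2 game on (left, center) × (dive left, stay) has no saddle point. Let the kicker play left with probability p; indifference gives 5p + 11(1−p) = 12p + 4(1−p), so p = 1/2.
Similarly the goalkeeper's optimal q on dive left is 4/7, and the value is 5·(4/7) + (12)·(3/7) = 8.

8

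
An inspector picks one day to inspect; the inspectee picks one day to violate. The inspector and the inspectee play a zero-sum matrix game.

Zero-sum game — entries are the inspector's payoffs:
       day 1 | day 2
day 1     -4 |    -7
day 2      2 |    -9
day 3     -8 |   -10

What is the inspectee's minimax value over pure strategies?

-7

The worst case (largest entry) in each column is day 1: 2, day 2: -7.
The best (smallest) of these is -7.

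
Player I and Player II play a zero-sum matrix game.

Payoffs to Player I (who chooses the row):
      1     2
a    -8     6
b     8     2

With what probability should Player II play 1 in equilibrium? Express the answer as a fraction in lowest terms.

1/5

Row minima are -8 and 2, so Player I's maximin is 2; column maxima are 8 and 6, so Player II's minimax is 6. These differ, so the equilibrium is in mixed strategies.
Let Player II play 1 with probability q. Player I is indifferent when −8q + 6(1−q) = 8q + 2(1−q), giving q = 1/5.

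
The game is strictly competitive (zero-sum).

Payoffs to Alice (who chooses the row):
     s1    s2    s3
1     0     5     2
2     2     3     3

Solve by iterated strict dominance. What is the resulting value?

Column s2 is strictly dominated by s1 for Bob (0<5, 2<3); eliminate s2.
Row 1 is strictly dominated by row 2 (2>0, 3>2); eliminate 1.
Column s3 is strictly dominated by s1 for Bob (2<3); eliminate s3.
Only (2, s1) remains, with payoff 2.

2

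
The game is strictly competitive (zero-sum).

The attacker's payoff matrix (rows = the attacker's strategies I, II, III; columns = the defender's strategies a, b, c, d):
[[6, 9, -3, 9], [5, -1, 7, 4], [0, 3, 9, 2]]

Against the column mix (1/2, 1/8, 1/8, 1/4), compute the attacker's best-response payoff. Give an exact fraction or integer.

I: (6)·(1/2) + (9)·(1/8) + (-3)·(1/8) + (9)·(1/4) = 6.
II: (5)·(1/2) + (-1)·(1/8) + (7)·(1/8) + (4)·(1/4) = 17/4.
III: (0)·(1/2) + (3)·(1/8) + (9)·(1/8) + (2)·(1/4) = 2.
The best pure response is I with expected payoff 6.

6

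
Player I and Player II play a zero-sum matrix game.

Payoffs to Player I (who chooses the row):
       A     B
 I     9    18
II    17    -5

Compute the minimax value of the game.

351/31

Row minima are 9 and -5, so Player I's maximin is 9; column maxima are 17 and 18, so Player II's minimax is 17. These differ, so the equilibrium is in mixed strategies.
Let Player I play I with probability p. Player II is indifferent when 9p + 17(1−p) = 18p − 5(1−p), giving p = 22/31.
Let Player II play A with probability q. Player I is indifferent when 9q + 18(1−q) = 17q − 5(1−q), giving q = 23/31.
The value is 9·(23/31) + (18)·(8/31) = 351/31.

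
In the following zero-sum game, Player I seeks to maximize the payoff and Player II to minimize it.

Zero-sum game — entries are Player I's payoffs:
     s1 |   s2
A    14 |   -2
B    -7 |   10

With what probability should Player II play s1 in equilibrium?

4/11

Row minima are -2 and -7, so Player I's maximin is -2; column maxima are 14 and 10, so Player II's minimax is 10. These differ, so the equilibrium is in mixed strategies.
Let Player II play s1 with probability q. Player I is indifferent when 14q − 2(1−q) = −7q + 10(1−q), giving q = 4/11.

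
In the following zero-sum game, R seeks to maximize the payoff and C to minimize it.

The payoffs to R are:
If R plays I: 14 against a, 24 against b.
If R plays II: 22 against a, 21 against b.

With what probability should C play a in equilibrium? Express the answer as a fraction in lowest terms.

3/11

Row minima are 14 and 21, so R's maximin is 21; column maxima are 22 and 24, so C's minimax is 22. These differ, so the equilibrium is in mixed strategies.
Let C play a with probability q. R is indifferent when 14q + 24(1−q) = 22q + 21(1−q), giving q = 3/11.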